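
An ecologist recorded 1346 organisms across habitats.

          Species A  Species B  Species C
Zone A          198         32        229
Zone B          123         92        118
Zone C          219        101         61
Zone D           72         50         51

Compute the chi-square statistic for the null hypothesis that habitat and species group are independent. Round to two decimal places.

Row totals: 459, 333, 381, 173. Column totals: 612, 275, 459. Grand total N = 1346.
Expected counts (row total × column total / N):
  Zone A, Species A: 459×612/1346 = 208.698
  Zone A, Species B: 459×275/1346 = 93.778
  Zone A, Species C: 459×459/1346 = 156.524
  Zone B, Species A: 333×612/1346 = 151.409
  Zone B, Species B: 333×275/1346 = 68.035
  Zone B, Species C: 333×459/1346 = 113.556
  Zone C, Species A: 381×612/1346 = 173.233
  Zone C, Species B: 381×275/1346 = 77.842
  Zone C, Species C: 381×459/1346 = 129.925
  Zone D, Species A: 173×612/1346 = 78.660
  Zone D, Species B: 173×275/1346 = 35.345
  Zone D, Species C: 173×459/1346 = 58.995
Contributions (O − E)²/E:
  (198 − 208.698)²/208.698 = 0.5484
  (32 − 93.778)²/93.778 = 40.6974
  (229 − 156.524)²/156.524 = 33.5589
  (123 − 151.409)²/151.409 = 5.3304
  (92 − 68.035)²/68.035 = 8.4416
  (118 − 113.556)²/113.556 = 0.1739
  (219 − 173.233)²/173.233 = 12.0913
  (101 − 77.842)²/77.842 = 6.8895
  (61 − 129.925)²/129.925 = 36.5646
  (72 − 78.660)²/78.660 = 0.5639
  (50 − 35.345)²/35.345 = 6.0764
  (51 − 58.995)²/58.995 = 1.0835
χ² = 0.5484 + 40.6974 + 33.5589 + 5.3304 + 8.4416 + 0.1739 + 12.0913 + 6.8895 + 36.5646 + 0.5639 + 6.0764 + 1.0835 = 152.02

152.02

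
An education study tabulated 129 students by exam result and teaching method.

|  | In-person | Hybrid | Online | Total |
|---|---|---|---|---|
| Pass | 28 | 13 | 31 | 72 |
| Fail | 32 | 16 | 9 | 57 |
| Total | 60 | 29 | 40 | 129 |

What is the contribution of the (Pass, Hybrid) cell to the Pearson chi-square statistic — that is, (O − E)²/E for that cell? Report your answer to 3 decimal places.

0.627

Row total (Pass) = 72; column total (Hybrid) = 29; N = 129.
Expected count E = 72 × 29 / 129 = 16.1860.
Contribution = (O − E)²/E = (13 − 16.1860)² / 16.1860 = 0.627.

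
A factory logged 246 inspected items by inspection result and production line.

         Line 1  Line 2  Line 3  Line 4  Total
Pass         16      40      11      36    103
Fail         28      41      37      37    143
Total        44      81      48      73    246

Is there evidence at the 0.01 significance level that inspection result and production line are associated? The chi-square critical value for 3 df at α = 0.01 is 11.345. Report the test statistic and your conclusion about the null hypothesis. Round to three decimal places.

11.173; fail to reject H₀

Grand total N = 246.
Expected counts (row total × column total / N):
  Pass, Line 1: 103×44/246 = 18.42276
  Pass, Line 2: 103×81/246 = 33.91463
  Pass, Line 3: 103×48/246 = 20.09756
  Pass, Line 4: 103×73/246 = 30.56504
  Fail, Line 1: 143×44/246 = 25.57724
  Fail, Line 2: 143×81/246 = 47.08537
  Fail, Line 3: 143×48/246 = 27.90244
  Fail, Line 4: 143×73/246 = 42.43496
Contributions (O − E)²/E:
  (16 − 18.42276)²/18.42276 = 0.3186
  (40 − 33.91463)²/33.91463 = 1.0919
  (11 − 20.09756)²/20.09756 = 4.1182
  (36 − 30.56504)²/30.56504 = 0.9664
  (28 − 25.57724)²/25.57724 = 0.2295
  (41 − 47.08537)²/47.08537 = 0.7865
  (37 − 27.90244)²/27.90244 = 2.9662
  (37 − 42.43496)²/42.43496 = 0.6961
χ² = 0.3186 + 1.0919 + 4.1182 + 0.9664 + 0.2295 + 0.7865 + 2.9662 + 0.6961 = 11.173
df = (2−1)(4−1) = 3. Since 11.173 < 11.345, fail to reject the null hypothesis of independence at α = 0.01.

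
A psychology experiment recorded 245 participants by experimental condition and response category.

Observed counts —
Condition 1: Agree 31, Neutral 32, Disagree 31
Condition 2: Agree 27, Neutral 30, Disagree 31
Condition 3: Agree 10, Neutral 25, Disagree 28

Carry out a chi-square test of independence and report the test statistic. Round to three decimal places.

Row totals: 94, 88, 63. Column totals: 68, 87, 90. Grand total N = 245.
Expected counts (row total × column total / N):
  Condition 1, Agree: 94×68/245 = 26.0898
  Condition 1, Neutral: 94×87/245 = 33.3796
  Condition 1, Disagree: 94×90/245 = 34.5306
  Condition 2, Agree: 88×68/245 = 24.4245
  Condition 2, Neutral: 88×87/245 = 31.2490
  Condition 2, Disagree: 88×90/245 = 32.3265
  Condition 3, Agree: 63×68/245 = 17.4857
  Condition 3, Neutral: 63×87/245 = 22.3714
  Condition 3, Disagree: 63×90/245 = 23.1429
Contributions (O − E)²/E:
  (31 − 26.0898)²/26.0898 = 0.9241
  (32 − 33.3796)²/33.3796 = 0.0570
  (31 − 34.5306)²/34.5306 = 0.3610
  (27 − 24.4245)²/24.4245 = 0.2716
  (30 − 31.2490)²/31.2490 = 0.0499
  (31 − 32.3265)²/32.3265 = 0.0544
  (10 − 17.4857)²/17.4857 = 3.2047
  (25 − 22.3714)²/22.3714 = 0.3089
  (28 − 23.1429)²/23.1429 = 1.0194
χ² = 0.9241 + 0.0570 + 0.3610 + 0.2716 + 0.0499 + 0.0544 + 3.2047 + 0.3089 + 1.0194 = 6.251

6.251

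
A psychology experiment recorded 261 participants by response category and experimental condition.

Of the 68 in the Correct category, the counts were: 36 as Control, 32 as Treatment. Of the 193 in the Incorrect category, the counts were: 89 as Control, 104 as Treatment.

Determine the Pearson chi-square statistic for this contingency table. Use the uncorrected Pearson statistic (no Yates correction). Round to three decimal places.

0.939

Row totals: 68, 193. Column totals: 125, 136. Grand total N = 261.
Expected counts (row total × column total / N):
  Correct, Control: 68×125/261 = 32.56705
  Correct, Treatment: 68×136/261 = 35.43295
  Incorrect, Control: 193×125/261 = 92.43295
  Incorrect, Treatment: 193×136/261 = 100.56705
Contributions (O − E)²/E:
  (36 − 32.56705)²/32.56705 = 0.3619
  (32 − 35.43295)²/35.43295 = 0.3326
  (89 − 92.43295)²/92.43295 = 0.1275
  (104 − 100.56705)²/100.56705 = 0.1172
χ² = 0.3619 + 0.3326 + 0.1275 + 0.1172 = 0.939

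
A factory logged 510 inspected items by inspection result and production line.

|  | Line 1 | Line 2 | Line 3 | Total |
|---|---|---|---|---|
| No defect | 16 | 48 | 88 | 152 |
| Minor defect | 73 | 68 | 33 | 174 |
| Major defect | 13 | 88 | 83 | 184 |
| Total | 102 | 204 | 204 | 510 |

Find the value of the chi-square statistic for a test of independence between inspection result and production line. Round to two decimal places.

Grand total N = 510.
Expected counts (row total × column total / N):
  No defect, Line 1: 152×102/510 = 30.400
  No defect, Line 2: 152×204/510 = 60.800
  No defect, Line 3: 152×204/510 = 60.800
  Minor defect, Line 1: 174×102/510 = 34.800
  Minor defect, Line 2: 174×204/510 = 69.600
  Minor defect, Line 3: 174×204/510 = 69.600
  Major defect, Line 1: 184×102/510 = 36.800
  Major defect, Line 2: 184×204/510 = 73.600
  Major defect, Line 3: 184×204/510 = 73.600
Contributions (O − E)²/E:
  (16 − 30.400)²/30.400 = 6.8211
  (48 − 60.800)²/60.800 = 2.6947
  (88 − 60.800)²/60.800 = 12.1684
  (73 − 34.800)²/34.800 = 41.9322
  (68 − 69.600)²/69.600 = 0.0368
  (33 − 69.600)²/69.600 = 19.2466
  (13 − 36.800)²/36.800 = 15.3924
  (88 − 73.600)²/73.600 = 2.8174
  (83 − 73.600)²/73.600 = 1.2005
χ² = 6.8211 + 2.6947 + 12.1684 + 41.9322 + 0.0368 + 19.2466 + 15.3924 + 2.8174 + 1.2005 = 102.31

102.31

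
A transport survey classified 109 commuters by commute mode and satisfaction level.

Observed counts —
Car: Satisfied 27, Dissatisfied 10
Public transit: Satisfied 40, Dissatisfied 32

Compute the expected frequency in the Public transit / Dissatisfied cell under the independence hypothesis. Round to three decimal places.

27.743

Row total (Public transit) = 72; column total (Dissatisfied) = 42; grand total N = 109.
Expected count = (row total × column total) / N = 72 × 42 / 109 = 27.743.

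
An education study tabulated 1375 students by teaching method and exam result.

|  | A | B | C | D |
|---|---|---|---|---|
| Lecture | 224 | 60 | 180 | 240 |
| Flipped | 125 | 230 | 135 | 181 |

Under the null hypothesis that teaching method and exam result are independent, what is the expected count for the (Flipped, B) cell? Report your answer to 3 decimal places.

Row total (Flipped) = 671; column total (B) = 290; grand total N = 1375.
Expected count = (row total × column total) / N = 671 × 290 / 1375 = 141.520.

141.520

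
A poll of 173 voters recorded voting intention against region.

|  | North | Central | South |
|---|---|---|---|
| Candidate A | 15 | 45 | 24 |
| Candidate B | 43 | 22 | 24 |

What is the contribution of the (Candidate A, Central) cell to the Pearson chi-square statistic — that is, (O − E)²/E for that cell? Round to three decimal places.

4.779

Row total (Candidate A) = 84; column total (Central) = 67; N = 173.
Expected count E = 84 × 67 / 173 = 32.5318.
Contribution = (O − E)²/E = (45 − 32.5318)² / 32.5318 = 4.779.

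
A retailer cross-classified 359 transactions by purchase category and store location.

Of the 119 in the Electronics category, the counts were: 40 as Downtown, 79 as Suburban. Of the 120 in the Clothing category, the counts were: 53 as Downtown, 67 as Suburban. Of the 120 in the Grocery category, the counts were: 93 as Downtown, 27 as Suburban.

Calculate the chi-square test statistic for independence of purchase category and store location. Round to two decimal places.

Row totals: 119, 120, 120. Column totals: 186, 173. Grand total N = 359.
Expected counts (row total × column total / N):
  Electronics, Downtown: 119×186/359 = 61.6546
  Electronics, Suburban: 119×173/359 = 57.3454
  Clothing, Downtown: 120×186/359 = 62.1727
  Clothing, Suburban: 120×173/359 = 57.8273
  Grocery, Downtown: 120×186/359 = 62.1727
  Grocery, Suburban: 120×173/359 = 57.8273
Contributions (O − E)²/E:
  (40 − 61.6546)²/61.6546 = 7.6056
  (79 − 57.3454)²/57.3454 = 8.1771
  (53 − 62.1727)²/62.1727 = 1.3533
  (67 − 57.8273)²/57.8273 = 1.4550
  (93 − 62.1727)²/62.1727 = 15.2852
  (27 − 57.8273)²/57.8273 = 16.4338
χ² = 7.6056 + 8.1771 + 1.3533 + 1.4550 + 15.2852 + 16.4338 = 50.31

50.31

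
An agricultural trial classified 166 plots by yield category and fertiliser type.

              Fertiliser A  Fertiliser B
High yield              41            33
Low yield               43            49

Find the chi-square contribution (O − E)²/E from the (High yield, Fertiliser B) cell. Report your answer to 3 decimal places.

0.346

Row total (High yield) = 74; column total (Fertiliser B) = 82; N = 166.
Expected count E = 74 × 82 / 166 = 36.5542.
Contribution = (O − E)²/E = (33 − 36.5542)² / 36.5542 = 0.346.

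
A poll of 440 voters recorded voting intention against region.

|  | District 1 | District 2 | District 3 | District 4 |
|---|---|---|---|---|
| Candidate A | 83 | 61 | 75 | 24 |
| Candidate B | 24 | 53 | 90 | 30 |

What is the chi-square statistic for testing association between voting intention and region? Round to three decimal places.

Row totals: 243, 197. Column totals: 107, 114, 165, 54. Grand total N = 440.
Expected counts (row total × column total / N):
  Candidate A, District 1: 243×107/440 = 59.0932
  Candidate A, District 2: 243×114/440 = 62.9591
  Candidate A, District 3: 243×165/440 = 91.1250
  Candidate A, District 4: 243×54/440 = 29.8227
  Candidate B, District 1: 197×107/440 = 47.9068
  Candidate B, District 2: 197×114/440 = 51.0409
  Candidate B, District 3: 197×165/440 = 73.8750
  Candidate B, District 4: 197×54/440 = 24.1773
Contributions (O − E)²/E:
  (83 − 59.0932)²/59.0932 = 9.6718
  (61 − 62.9591)²/62.9591 = 0.0610
  (75 − 91.1250)²/91.1250 = 2.8534
  (24 − 29.8227)²/29.8227 = 1.1368
  (24 − 47.9068)²/47.9068 = 11.9301
  (53 − 51.0409)²/51.0409 = 0.0752
  (90 − 73.8750)²/73.8750 = 3.5197
  (30 − 24.1773)²/24.1773 = 1.4023
χ² = 9.6718 + 0.0610 + 2.8534 + 1.1368 + 11.9301 + 0.0752 + 3.5197 + 1.4023 = 30.650

30.650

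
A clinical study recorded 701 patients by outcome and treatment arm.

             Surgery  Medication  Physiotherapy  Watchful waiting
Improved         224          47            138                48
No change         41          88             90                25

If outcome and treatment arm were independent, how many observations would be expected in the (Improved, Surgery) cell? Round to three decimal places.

Row total (Improved) = 457; column total (Surgery) = 265; grand total N = 701.
Expected count = (row total × column total) / N = 457 × 265 / 701 = 172.760.

172.760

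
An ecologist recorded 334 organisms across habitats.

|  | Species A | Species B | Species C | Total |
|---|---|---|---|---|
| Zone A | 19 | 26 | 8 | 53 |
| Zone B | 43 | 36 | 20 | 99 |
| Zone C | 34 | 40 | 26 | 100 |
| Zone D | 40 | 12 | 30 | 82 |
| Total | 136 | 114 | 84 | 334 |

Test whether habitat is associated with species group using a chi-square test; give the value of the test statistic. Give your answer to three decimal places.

24.038

Grand total N = 334.
Expected counts (row total × column total / N):
  Zone A, Species A: 53×136/334 = 21.5808
  Zone A, Species B: 53×114/334 = 18.0898
  Zone A, Species C: 53×84/334 = 13.3293
  Zone B, Species A: 99×136/334 = 40.3114
  Zone B, Species B: 99×114/334 = 33.7904
  Zone B, Species C: 99×84/334 = 24.8982
  Zone C, Species A: 100×136/334 = 40.7186
  Zone C, Species B: 100×114/334 = 34.1317
  Zone C, Species C: 100×84/334 = 25.1497
  Zone D, Species A: 82×136/334 = 33.3892
  Zone D, Species B: 82×114/334 = 27.9880
  Zone D, Species C: 82×84/334 = 20.6228
Contributions (O − E)²/E:
  (19 − 21.5808)²/21.5808 = 0.3086
  (26 − 18.0898)²/18.0898 = 3.4589
  (8 − 13.3293)²/13.3293 = 2.1308
  (43 − 40.3114)²/40.3114 = 0.1793
  (36 − 33.7904)²/33.7904 = 0.1445
  (20 − 24.8982)²/24.8982 = 0.9636
  (34 − 40.7186)²/40.7186 = 1.1086
  (40 − 34.1317)²/34.1317 = 1.0089
  (26 − 25.1497)²/25.1497 = 0.0287
  (40 − 33.3892)²/33.3892 = 1.3089
  (12 − 27.9880)²/27.9880 = 9.1331
  (30 − 20.6228)²/20.6228 = 4.2638
χ² = 0.3086 + 3.4589 + 2.1308 + 0.1793 + 0.1445 + 0.9636 + 1.1086 + 1.0089 + 0.0287 + 1.3089 + 9.1331 + 4.2638 = 24.038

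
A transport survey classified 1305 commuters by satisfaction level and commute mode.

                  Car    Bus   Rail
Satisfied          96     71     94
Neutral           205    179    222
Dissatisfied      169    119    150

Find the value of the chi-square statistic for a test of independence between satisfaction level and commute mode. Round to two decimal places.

Row totals: 261, 606, 438. Column totals: 470, 369, 466. Grand total N = 1305.
Expected counts (row total × column total / N):
  Satisfied, Car: 261×470/1305 = 94.000
  Satisfied, Bus: 261×369/1305 = 73.800
  Satisfied, Rail: 261×466/1305 = 93.200
  Neutral, Car: 606×470/1305 = 218.253
  Neutral, Bus: 606×369/1305 = 171.352
  Neutral, Rail: 606×466/1305 = 216.395
  Dissatisfied, Car: 438×470/1305 = 157.747
  Dissatisfied, Bus: 438×369/1305 = 123.848
  Dissatisfied, Rail: 438×466/1305 = 156.405
Contributions (O − E)²/E:
  (96 − 94.000)²/94.000 = 0.0426
  (71 − 73.800)²/73.800 = 0.1062
  (94 − 93.200)²/93.200 = 0.0069
  (205 − 218.253)²/218.253 = 0.8048
  (179 − 171.352)²/171.352 = 0.3414
  (222 − 216.395)²/216.395 = 0.1452
  (169 − 157.747)²/157.747 = 0.8027
  (119 − 123.848)²/123.848 = 0.1898
  (150 − 156.405)²/156.405 = 0.2623
χ² = 0.0426 + 0.1062 + 0.0069 + 0.8048 + 0.3414 + 0.1452 + 0.8027 + 0.1898 + 0.2623 = 2.70

2.70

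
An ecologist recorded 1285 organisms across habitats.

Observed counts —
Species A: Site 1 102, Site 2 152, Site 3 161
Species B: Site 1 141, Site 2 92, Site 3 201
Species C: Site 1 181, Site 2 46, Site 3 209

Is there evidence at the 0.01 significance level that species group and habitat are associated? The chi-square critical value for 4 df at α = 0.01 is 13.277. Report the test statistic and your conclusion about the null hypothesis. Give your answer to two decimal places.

Row totals: 415, 434, 436. Column totals: 424, 290, 571. Grand total N = 1285.
Expected counts (row total × column total / N):
  Species A, Site 1: 415×424/1285 = 136.934
  Species A, Site 2: 415×290/1285 = 93.658
  Species A, Site 3: 415×571/1285 = 184.409
  Species B, Site 1: 434×424/1285 = 143.203
  Species B, Site 2: 434×290/1285 = 97.946
  Species B, Site 3: 434×571/1285 = 192.851
  Species C, Site 1: 436×424/1285 = 143.863
  Species C, Site 2: 436×290/1285 = 98.397
  Species C, Site 3: 436×571/1285 = 193.740
Contributions (O − E)²/E:
  (102 − 136.934)²/136.934 = 8.9122
  (152 − 93.658)²/93.658 = 36.3427
  (161 − 184.409)²/184.409 = 2.9716
  (141 − 143.203)²/143.203 = 0.0339
  (92 − 97.946)²/97.946 = 0.3610
  (201 − 192.851)²/192.851 = 0.3443
  (181 − 143.863)²/143.863 = 9.5866
  (46 − 98.397)²/98.397 = 27.9017
  (209 − 193.740)²/193.740 = 1.2020
χ² = 8.9122 + 36.3427 + 2.9716 + 0.0339 + 0.3610 + 0.3443 + 9.5866 + 27.9017 + 1.2020 = 87.66
df = (3−1)(3−1) = 4. Since 87.66 > 13.277, reject the null hypothesis of independence at α = 0.01.

87.66; reject H₀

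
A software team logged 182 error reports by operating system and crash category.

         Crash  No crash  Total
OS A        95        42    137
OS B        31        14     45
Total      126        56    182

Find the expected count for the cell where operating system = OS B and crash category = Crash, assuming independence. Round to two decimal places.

31.15

Row total (OS B) = 45; column total (Crash) = 126; grand total N = 182.
Expected count = (row total × column total) / N = 45 × 126 / 182 = 31.15.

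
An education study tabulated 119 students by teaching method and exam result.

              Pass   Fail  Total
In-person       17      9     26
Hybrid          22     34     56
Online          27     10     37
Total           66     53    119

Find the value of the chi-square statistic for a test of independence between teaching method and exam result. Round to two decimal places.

Grand total N = 119.
Expected counts (row total × column total / N):
  In-person, Pass: 26×66/119 = 14.420
  In-person, Fail: 26×53/119 = 11.580
  Hybrid, Pass: 56×66/119 = 31.059
  Hybrid, Fail: 56×53/119 = 24.941
  Online, Pass: 37×66/119 = 20.521
  Online, Fail: 37×53/119 = 16.479
Contributions (O − E)²/E:
  (17 − 14.420)²/14.420 = 0.4616
  (9 − 11.580)²/11.580 = 0.5748
  (22 − 31.059)²/31.059 = 2.6422
  (34 − 24.941)²/24.941 = 3.2904
  (27 − 20.521)²/20.521 = 2.0456
  (10 − 16.479)²/16.479 = 2.5473
χ² = 0.4616 + 0.5748 + 2.6422 + 3.2904 + 2.0456 + 2.5473 = 11.56

11.56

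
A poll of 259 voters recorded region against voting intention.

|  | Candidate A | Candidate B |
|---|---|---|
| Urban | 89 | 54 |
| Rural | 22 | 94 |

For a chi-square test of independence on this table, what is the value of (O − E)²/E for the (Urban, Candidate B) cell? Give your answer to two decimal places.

9.40

Row total (Urban) = 143; column total (Candidate B) = 148; N = 259.
Expected count E = 143 × 148 / 259 = 81.714.
Contribution = (O − E)²/E = (54 − 81.714)² / 81.714 = 9.40.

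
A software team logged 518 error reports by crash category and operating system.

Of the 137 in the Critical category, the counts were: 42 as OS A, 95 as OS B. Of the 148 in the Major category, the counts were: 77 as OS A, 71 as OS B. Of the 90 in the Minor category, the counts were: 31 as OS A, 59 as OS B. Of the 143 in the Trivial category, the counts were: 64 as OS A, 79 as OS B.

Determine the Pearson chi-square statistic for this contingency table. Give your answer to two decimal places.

15.87

Row totals: 137, 148, 90, 143. Column totals: 214, 304. Grand total N = 518.
Expected counts (row total × column total / N):
  Critical, OS A: 137×214/518 = 56.598
  Critical, OS B: 137×304/518 = 80.402
  Major, OS A: 148×214/518 = 61.143
  Major, OS B: 148×304/518 = 86.857
  Minor, OS A: 90×214/518 = 37.181
  Minor, OS B: 90×304/518 = 52.819
  Trivial, OS A: 143×214/518 = 59.077
  Trivial, OS B: 143×304/518 = 83.923
Contributions (O − E)²/E:
  (42 − 56.598)²/56.598 = 3.7652
  (95 − 80.402)²/80.402 = 2.6505
  (77 − 61.143)²/61.143 = 4.1124
  (71 − 86.857)²/86.857 = 2.8949
  (31 − 37.181)²/37.181 = 1.0275
  (59 − 52.819)²/52.819 = 0.7233
  (64 − 59.077)²/59.077 = 0.4102
  (79 − 83.923)²/83.923 = 0.2888
χ² = 3.7652 + 2.6505 + 4.1124 + 2.8949 + 1.0275 + 0.7233 + 0.4102 + 0.2888 = 15.87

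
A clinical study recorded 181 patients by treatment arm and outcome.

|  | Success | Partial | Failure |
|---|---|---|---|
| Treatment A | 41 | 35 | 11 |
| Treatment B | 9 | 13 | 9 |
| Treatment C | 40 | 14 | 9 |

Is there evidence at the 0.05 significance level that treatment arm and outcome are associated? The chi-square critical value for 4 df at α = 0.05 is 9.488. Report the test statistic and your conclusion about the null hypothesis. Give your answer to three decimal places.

Row totals: 87, 31, 63. Column totals: 90, 62, 29. Grand total N = 181.
Expected counts (row total × column total / N):
  Treatment A, Success: 87×90/181 = 43.2597
  Treatment A, Partial: 87×62/181 = 29.8011
  Treatment A, Failure: 87×29/181 = 13.9392
  Treatment B, Success: 31×90/181 = 15.4144
  Treatment B, Partial: 31×62/181 = 10.6188
  Treatment B, Failure: 31×29/181 = 4.9669
  Treatment C, Success: 63×90/181 = 31.3260
  Treatment C, Partial: 63×62/181 = 21.5801
  Treatment C, Failure: 63×29/181 = 10.0939
Contributions (O − E)²/E:
  (41 − 43.2597)²/43.2597 = 0.1180
  (35 − 29.8011)²/29.8011 = 0.9070
  (11 − 13.9392)²/13.9392 = 0.6198
  (9 − 15.4144)²/15.4144 = 2.6692
  (13 − 10.6188)²/10.6188 = 0.5340
  (9 − 4.9669)²/4.9669 = 3.2749
  (40 − 31.3260)²/31.3260 = 2.4018
  (14 − 21.5801)²/21.5801 = 2.6625
  (9 − 10.0939)²/10.0939 = 0.1185
χ² = 0.1180 + 0.9070 + 0.6198 + 2.6692 + 0.5340 + 3.2749 + 2.4018 + 2.6625 + 0.1185 = 13.306
df = (3−1)(3−1) = 4. Since 13.306 > 9.488, reject the null hypothesis of independence at α = 0.05.

13.306; reject H₀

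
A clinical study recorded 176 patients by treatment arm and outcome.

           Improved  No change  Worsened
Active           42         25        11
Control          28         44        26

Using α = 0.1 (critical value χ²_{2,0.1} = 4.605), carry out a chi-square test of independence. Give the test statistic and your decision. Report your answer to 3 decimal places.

Row totals: 78, 98. Column totals: 70, 69, 37. Grand total N = 176.
Expected counts (row total × column total / N):
  Active, Improved: 78×70/176 = 31.0227
  Active, No change: 78×69/176 = 30.5795
  Active, Worsened: 78×37/176 = 16.3977
  Control, Improved: 98×70/176 = 38.9773
  Control, No change: 98×69/176 = 38.4205
  Control, Worsened: 98×37/176 = 20.6023
Contributions (O − E)²/E:
  (42 − 31.0227)²/31.0227 = 3.8843
  (25 − 30.5795)²/30.5795 = 1.0180
  (11 − 16.3977)²/16.3977 = 1.7768
  (28 − 38.9773)²/38.9773 = 3.0916
  (44 − 38.4205)²/38.4205 = 0.8103
  (26 − 20.6023)²/20.6023 = 1.4142
χ² = 3.8843 + 1.0180 + 1.7768 + 3.0916 + 0.8103 + 1.4142 = 11.995
df = (2−1)(3−1) = 2. Since 11.995 > 4.605, reject the null hypothesis of independence at α = 0.1.

11.995; reject H₀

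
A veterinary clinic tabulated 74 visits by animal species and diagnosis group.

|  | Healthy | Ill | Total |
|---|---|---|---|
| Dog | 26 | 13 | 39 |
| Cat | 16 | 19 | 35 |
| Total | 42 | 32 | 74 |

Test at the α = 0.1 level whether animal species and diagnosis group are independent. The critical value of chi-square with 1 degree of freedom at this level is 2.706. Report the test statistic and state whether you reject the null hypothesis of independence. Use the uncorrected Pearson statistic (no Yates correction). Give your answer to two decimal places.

3.30; reject H₀

Grand total N = 74.
Expected counts (row total × column total / N):
  Dog, Healthy: 39×42/74 = 22.135
  Dog, Ill: 39×32/74 = 16.865
  Cat, Healthy: 35×42/74 = 19.865
  Cat, Ill: 35×32/74 = 15.135
Contributions (O − E)²/E:
  (26 − 22.135)²/22.135 = 0.6749
  (13 − 16.865)²/16.865 = 0.8858
  (16 − 19.865)²/19.865 = 0.7520
  (19 − 15.135)²/15.135 = 0.9870
χ² = 0.6749 + 0.8858 + 0.7520 + 0.9870 = 3.30
df = (2−1)(2−1) = 1. Since 3.30 > 2.706, reject the null hypothesis of independence at α = 0.1.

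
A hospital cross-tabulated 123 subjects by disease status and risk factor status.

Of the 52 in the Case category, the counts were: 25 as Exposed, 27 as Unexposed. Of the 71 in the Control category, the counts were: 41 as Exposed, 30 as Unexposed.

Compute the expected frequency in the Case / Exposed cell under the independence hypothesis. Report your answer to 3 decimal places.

27.902

Row total (Case) = 52; column total (Exposed) = 66; grand total N = 123.
Expected count = (row total × column total) / N = 52 × 66 / 123 = 27.902.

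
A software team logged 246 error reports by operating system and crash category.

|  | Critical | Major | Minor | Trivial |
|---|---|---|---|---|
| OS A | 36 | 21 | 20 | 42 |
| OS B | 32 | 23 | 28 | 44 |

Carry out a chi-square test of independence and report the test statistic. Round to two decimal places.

Row totals: 119, 127. Column totals: 68, 44, 48, 86. Grand total N = 246.
Expected counts (row total × column total / N):
  OS A, Critical: 119×68/246 = 32.894
  OS A, Major: 119×44/246 = 21.285
  OS A, Minor: 119×48/246 = 23.220
  OS A, Trivial: 119×86/246 = 41.602
  OS B, Critical: 127×68/246 = 35.106
  OS B, Major: 127×44/246 = 22.715
  OS B, Minor: 127×48/246 = 24.780
  OS B, Trivial: 127×86/246 = 44.398
Contributions (O − E)²/E:
  (36 − 32.894)²/32.894 = 0.2933
  (21 − 21.285)²/21.285 = 0.0038
  (20 − 23.220)²/23.220 = 0.4465
  (42 − 41.602)²/41.602 = 0.0038
  (32 − 35.106)²/35.106 = 0.2748
  (23 − 22.715)²/22.715 = 0.0036
  (28 − 24.780)²/24.780 = 0.4184
  (44 − 44.398)²/44.398 = 0.0036
χ² = 0.2933 + 0.0038 + 0.4465 + 0.0038 + 0.2748 + 0.0036 + 0.4184 + 0.0036 = 1.45

1.45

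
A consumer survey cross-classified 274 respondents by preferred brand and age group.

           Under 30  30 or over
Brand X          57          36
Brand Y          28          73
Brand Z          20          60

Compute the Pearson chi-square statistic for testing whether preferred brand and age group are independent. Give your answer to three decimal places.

Row totals: 93, 101, 80. Column totals: 105, 169. Grand total N = 274.
Expected counts (row total × column total / N):
  Brand X, Under 30: 93×105/274 = 35.6387
  Brand X, 30 or over: 93×169/274 = 57.3613
  Brand Y, Under 30: 101×105/274 = 38.7044
  Brand Y, 30 or over: 101×169/274 = 62.2956
  Brand Z, Under 30: 80×105/274 = 30.6569
  Brand Z, 30 or over: 80×169/274 = 49.3431
Contributions (O − E)²/E:
  (57 − 35.6387)²/35.6387 = 12.8036
  (36 − 57.3613)²/57.3613 = 7.9549
  (28 − 38.7044)²/38.7044 = 2.9605
  (73 − 62.2956)²/62.2956 = 1.8394
  (20 − 30.6569)²/30.6569 = 3.7045
  (60 − 49.3431)²/49.3431 = 2.3016
χ² = 12.8036 + 7.9549 + 2.9605 + 1.8394 + 3.7045 + 2.3016 = 31.565

31.565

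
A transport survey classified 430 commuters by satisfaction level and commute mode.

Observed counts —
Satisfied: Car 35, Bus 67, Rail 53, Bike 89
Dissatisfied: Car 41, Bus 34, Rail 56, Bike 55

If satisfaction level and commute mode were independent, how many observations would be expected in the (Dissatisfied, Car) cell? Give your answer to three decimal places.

32.874

Row total (Dissatisfied) = 186; column total (Car) = 76; grand total N = 430.
Expected count = (row total × column total) / N = 186 × 76 / 430 = 32.874.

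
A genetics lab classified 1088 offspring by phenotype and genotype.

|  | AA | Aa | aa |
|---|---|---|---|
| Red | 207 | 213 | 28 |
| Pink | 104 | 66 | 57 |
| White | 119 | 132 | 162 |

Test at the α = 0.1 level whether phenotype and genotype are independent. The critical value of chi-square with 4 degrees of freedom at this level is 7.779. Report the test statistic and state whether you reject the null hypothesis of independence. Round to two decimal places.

Row totals: 448, 227, 413. Column totals: 430, 411, 247. Grand total N = 1088.
Expected counts (row total × column total / N):
  Red, AA: 448×430/1088 = 177.059
  Red, Aa: 448×411/1088 = 169.235
  Red, aa: 448×247/1088 = 101.706
  Pink, AA: 227×430/1088 = 89.715
  Pink, Aa: 227×411/1088 = 85.751
  Pink, aa: 227×247/1088 = 51.534
  White, AA: 413×430/1088 = 163.226
  White, Aa: 413×411/1088 = 156.014
  White, aa: 413×247/1088 = 93.760
Contributions (O − E)²/E:
  (207 − 177.059)²/177.059 = 5.0631
  (213 − 169.235)²/169.235 = 11.3178
  (28 − 101.706)²/101.706 = 53.4145
  (104 − 89.715)²/89.715 = 2.2745
  (66 − 85.751)²/85.751 = 4.5492
  (57 − 51.534)²/51.534 = 0.5798
  (119 − 163.226)²/163.226 = 11.9830
  (132 − 156.014)²/156.014 = 3.6963
  (162 − 93.760)²/93.760 = 49.6661
χ² = 5.0631 + 11.3178 + 53.4145 + 2.2745 + 4.5492 + 0.5798 + 11.9830 + 3.6963 + 49.6661 = 142.54
df = (3−1)(3−1) = 4. Since 142.54 > 7.779, reject the null hypothesis of independence at α = 0.1.

142.54; reject H₀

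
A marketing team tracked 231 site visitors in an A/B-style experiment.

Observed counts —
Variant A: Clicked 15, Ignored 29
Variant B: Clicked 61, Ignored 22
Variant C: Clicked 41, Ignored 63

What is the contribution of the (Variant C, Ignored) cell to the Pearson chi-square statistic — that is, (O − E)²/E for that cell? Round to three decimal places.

Row total (Variant C) = 104; column total (Ignored) = 114; N = 231.
Expected count E = 104 × 114 / 231 = 51.3247.
Contribution = (O − E)²/E = (63 − 51.3247)² / 51.3247 = 2.656.

2.656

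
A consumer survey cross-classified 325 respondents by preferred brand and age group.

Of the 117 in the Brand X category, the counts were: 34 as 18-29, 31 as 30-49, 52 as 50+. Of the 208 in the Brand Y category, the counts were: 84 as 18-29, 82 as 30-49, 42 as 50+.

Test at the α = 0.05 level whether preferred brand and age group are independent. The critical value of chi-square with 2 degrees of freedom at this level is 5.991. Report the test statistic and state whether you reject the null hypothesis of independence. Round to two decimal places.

21.47; reject H₀

Row totals: 117, 208. Column totals: 118, 113, 94. Grand total N = 325.
Expected counts (row total × column total / N):
  Brand X, 18-29: 117×118/325 = 42.480
  Brand X, 30-49: 117×113/325 = 40.680
  Brand X, 50+: 117×94/325 = 33.840
  Brand Y, 18-29: 208×118/325 = 75.520
  Brand Y, 30-49: 208×113/325 = 72.320
  Brand Y, 50+: 208×94/325 = 60.160
Contributions (O − E)²/E:
  (34 − 42.480)²/42.480 = 1.6928
  (31 − 40.680)²/40.680 = 2.3034
  (52 − 33.840)²/33.840 = 9.7454
  (84 − 75.520)²/75.520 = 0.9522
  (82 − 72.320)²/72.320 = 1.2957
  (42 − 60.160)²/60.160 = 5.4818
χ² = 1.6928 + 2.3034 + 9.7454 + 0.9522 + 1.2957 + 5.4818 = 21.47
df = (2−1)(3−1) = 2. Since 21.47 > 5.991, reject the null hypothesis of independence at α = 0.05.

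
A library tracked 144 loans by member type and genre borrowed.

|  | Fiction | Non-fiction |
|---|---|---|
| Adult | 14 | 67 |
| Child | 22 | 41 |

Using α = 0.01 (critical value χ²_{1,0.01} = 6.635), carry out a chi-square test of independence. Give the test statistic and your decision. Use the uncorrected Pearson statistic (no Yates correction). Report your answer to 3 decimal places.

Row totals: 81, 63. Column totals: 36, 108. Grand total N = 144.
Expected counts (row total × column total / N):
  Adult, Fiction: 81×36/144 = 20.2500
  Adult, Non-fiction: 81×108/144 = 60.7500
  Child, Fiction: 63×36/144 = 15.7500
  Child, Non-fiction: 63×108/144 = 47.2500
Contributions (O − E)²/E:
  (14 − 20.2500)²/20.2500 = 1.9290
  (67 − 60.7500)²/60.7500 = 0.6430
  (22 − 15.7500)²/15.7500 = 2.4802
  (41 − 47.2500)²/47.2500 = 0.8267
χ² = 1.9290 + 0.6430 + 2.4802 + 0.8267 = 5.879
df = (2−1)(2−1) = 1. Since 5.879 < 6.635, fail to reject the null hypothesis of independence at α = 0.01.

5.879; fail to reject H₀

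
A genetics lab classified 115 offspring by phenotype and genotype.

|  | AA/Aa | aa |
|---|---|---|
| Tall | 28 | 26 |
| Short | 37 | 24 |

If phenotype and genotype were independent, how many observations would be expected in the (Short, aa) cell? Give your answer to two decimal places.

Row total (Short) = 61; column total (aa) = 50; grand total N = 115.
Expected count = (row total × column total) / N = 61 × 50 / 115 = 26.52.

26.52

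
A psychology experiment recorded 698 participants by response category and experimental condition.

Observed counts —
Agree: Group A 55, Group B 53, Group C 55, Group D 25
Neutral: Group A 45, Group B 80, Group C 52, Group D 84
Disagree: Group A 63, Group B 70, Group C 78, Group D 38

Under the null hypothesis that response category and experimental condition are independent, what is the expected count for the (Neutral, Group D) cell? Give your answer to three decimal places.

54.967

Row total (Neutral) = 261; column total (Group D) = 147; grand total N = 698.
Expected count = (row total × column total) / N = 261 × 147 / 698 = 54.967.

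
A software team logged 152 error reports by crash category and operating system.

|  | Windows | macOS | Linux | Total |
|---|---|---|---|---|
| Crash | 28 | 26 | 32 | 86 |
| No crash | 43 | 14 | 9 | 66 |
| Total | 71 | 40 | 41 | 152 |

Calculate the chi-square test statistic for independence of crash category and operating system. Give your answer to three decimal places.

17.340

Grand total N = 152.
Expected counts (row total × column total / N):
  Crash, Windows: 86×71/152 = 40.17105
  Crash, macOS: 86×40/152 = 22.63158
  Crash, Linux: 86×41/152 = 23.19737
  No crash, Windows: 66×71/152 = 30.82895
  No crash, macOS: 66×40/152 = 17.36842
  No crash, Linux: 66×41/152 = 17.80263
Contributions (O − E)²/E:
  (28 − 40.17105)²/40.17105 = 3.6876
  (26 − 22.63158)²/22.63158 = 0.5013
  (32 − 23.19737)²/23.19737 = 3.3403
  (43 − 30.82895)²/30.82895 = 4.8050
  (14 − 17.36842)²/17.36842 = 0.6533
  (9 − 17.80263)²/17.80263 = 4.3525
χ² = 3.6876 + 0.5013 + 3.3403 + 4.8050 + 0.6533 + 4.3525 = 17.340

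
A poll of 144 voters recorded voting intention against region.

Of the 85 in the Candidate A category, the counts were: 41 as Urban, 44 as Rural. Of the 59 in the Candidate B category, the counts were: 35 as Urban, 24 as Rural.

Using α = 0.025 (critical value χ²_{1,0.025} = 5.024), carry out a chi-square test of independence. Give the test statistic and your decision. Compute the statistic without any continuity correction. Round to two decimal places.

Row totals: 85, 59. Column totals: 76, 68. Grand total N = 144.
Expected counts (row total × column total / N):
  Candidate A, Urban: 85×76/144 = 44.861
  Candidate A, Rural: 85×68/144 = 40.139
  Candidate B, Urban: 59×76/144 = 31.139
  Candidate B, Rural: 59×68/144 = 27.861
Contributions (O − E)²/E:
  (41 − 44.861)²/44.861 = 0.3323
  (44 − 40.139)²/40.139 = 0.3714
  (35 − 31.139)²/31.139 = 0.4787
  (24 − 27.861)²/27.861 = 0.5351
χ² = 0.3323 + 0.3714 + 0.4787 + 0.5351 = 1.72
df = (2−1)(2−1) = 1. Since 1.72 < 5.024, fail to reject the null hypothesis of independence at α = 0.025.

1.72; fail to reject H₀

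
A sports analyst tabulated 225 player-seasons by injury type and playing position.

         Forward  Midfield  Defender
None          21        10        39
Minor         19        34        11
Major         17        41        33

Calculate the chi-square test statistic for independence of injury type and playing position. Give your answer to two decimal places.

Row totals: 70, 64, 91. Column totals: 57, 85, 83. Grand total N = 225.
Expected counts (row total × column total / N):
  None, Forward: 70×57/225 = 17.73333
  None, Midfield: 70×85/225 = 26.44444
  None, Defender: 70×83/225 = 25.82222
  Minor, Forward: 64×57/225 = 16.21333
  Minor, Midfield: 64×85/225 = 24.17778
  Minor, Defender: 64×83/225 = 23.60889
  Major, Forward: 91×57/225 = 23.05333
  Major, Midfield: 91×85/225 = 34.37778
  Major, Defender: 91×83/225 = 33.56889
Contributions (O − E)²/E:
  (21 − 17.73333)²/17.73333 = 0.6018
  (10 − 26.44444)²/26.44444 = 10.2260
  (39 − 25.82222)²/25.82222 = 6.7250
  (19 − 16.21333)²/16.21333 = 0.4790
  (34 − 24.17778)²/24.17778 = 3.9903
  (11 − 23.60889)²/23.60889 = 6.7341
  (17 − 23.05333)²/23.05333 = 1.5895
  (41 − 34.37778)²/34.37778 = 1.2756
  (33 − 33.56889)²/33.56889 = 0.0096
χ² = 0.6018 + 10.2260 + 6.7250 + 0.4790 + 3.9903 + 6.7341 + 1.5895 + 1.2756 + 0.0096 = 31.63

31.63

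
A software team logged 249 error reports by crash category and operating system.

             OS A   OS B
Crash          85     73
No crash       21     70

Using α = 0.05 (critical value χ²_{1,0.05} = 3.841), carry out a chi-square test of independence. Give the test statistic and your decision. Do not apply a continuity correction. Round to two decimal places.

22.29; reject H₀

Row totals: 158, 91. Column totals: 106, 143. Grand total N = 249.
Expected counts (row total × column total / N):
  Crash, OS A: 158×106/249 = 67.261
  Crash, OS B: 158×143/249 = 90.739
  No crash, OS A: 91×106/249 = 38.739
  No crash, OS B: 91×143/249 = 52.261
Contributions (O − E)²/E:
  (85 − 67.261)²/67.261 = 4.6784
  (73 − 90.739)²/90.739 = 3.4679
  (21 − 38.739)²/38.739 = 8.1229
  (70 − 52.261)²/52.261 = 6.0212
χ² = 4.6784 + 3.4679 + 8.1229 + 6.0212 = 22.29
df = (2−1)(2−1) = 1. Since 22.29 > 3.841, reject the null hypothesis of independence at α = 0.05.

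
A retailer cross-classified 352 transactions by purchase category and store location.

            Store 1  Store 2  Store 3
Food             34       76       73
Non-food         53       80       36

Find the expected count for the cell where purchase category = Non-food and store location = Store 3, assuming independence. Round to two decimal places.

Row total (Non-food) = 169; column total (Store 3) = 109; grand total N = 352.
Expected count = (row total × column total) / N = 169 × 109 / 352 = 52.33.

52.33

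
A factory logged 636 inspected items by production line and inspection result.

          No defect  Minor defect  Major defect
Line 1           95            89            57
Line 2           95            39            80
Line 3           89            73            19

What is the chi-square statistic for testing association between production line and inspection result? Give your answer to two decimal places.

Row totals: 241, 214, 181. Column totals: 279, 201, 156. Grand total N = 636.
Expected counts (row total × column total / N):
  Line 1, No defect: 241×279/636 = 105.722
  Line 1, Minor defect: 241×201/636 = 76.165
  Line 1, Major defect: 241×156/636 = 59.113
  Line 2, No defect: 214×279/636 = 93.877
  Line 2, Minor defect: 214×201/636 = 67.632
  Line 2, Major defect: 214×156/636 = 52.491
  Line 3, No defect: 181×279/636 = 79.401
  Line 3, Minor defect: 181×201/636 = 57.203
  Line 3, Major defect: 181×156/636 = 44.396
Contributions (O − E)²/E:
  (95 − 105.722)²/105.722 = 1.0874
  (89 − 76.165)²/76.165 = 2.1629
  (57 − 59.113)²/59.113 = 0.0755
  (95 − 93.877)²/93.877 = 0.0134
  (39 − 67.632)²/67.632 = 12.1214
  (80 − 52.491)²/52.491 = 14.4167
  (89 − 79.401)²/79.401 = 1.1604
  (73 − 57.203)²/57.203 = 4.3624
  (19 − 44.396)²/44.396 = 14.5274
χ² = 1.0874 + 2.1629 + 0.0755 + 0.0134 + 12.1214 + 14.4167 + 1.1604 + 4.3624 + 14.5274 = 49.93

49.93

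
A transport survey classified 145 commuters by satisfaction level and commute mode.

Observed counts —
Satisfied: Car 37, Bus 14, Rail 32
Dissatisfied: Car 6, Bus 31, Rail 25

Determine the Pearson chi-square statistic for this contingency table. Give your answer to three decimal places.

Row totals: 83, 62. Column totals: 43, 45, 57. Grand total N = 145.
Expected counts (row total × column total / N):
  Satisfied, Car: 83×43/145 = 24.6138
  Satisfied, Bus: 83×45/145 = 25.7586
  Satisfied, Rail: 83×57/145 = 32.6276
  Dissatisfied, Car: 62×43/145 = 18.3862
  Dissatisfied, Bus: 62×45/145 = 19.2414
  Dissatisfied, Rail: 62×57/145 = 24.3724
Contributions (O − E)²/E:
  (37 − 24.6138)²/24.6138 = 6.2330
  (14 − 25.7586)²/25.7586 = 5.3677
  (32 − 32.6276)²/32.6276 = 0.0121
  (6 − 18.3862)²/18.3862 = 8.3442
  (31 − 19.2414)²/19.2414 = 7.1858
  (25 − 24.3724)²/24.3724 = 0.0162
χ² = 6.2330 + 5.3677 + 0.0121 + 8.3442 + 7.1858 + 0.0162 = 27.159

27.159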